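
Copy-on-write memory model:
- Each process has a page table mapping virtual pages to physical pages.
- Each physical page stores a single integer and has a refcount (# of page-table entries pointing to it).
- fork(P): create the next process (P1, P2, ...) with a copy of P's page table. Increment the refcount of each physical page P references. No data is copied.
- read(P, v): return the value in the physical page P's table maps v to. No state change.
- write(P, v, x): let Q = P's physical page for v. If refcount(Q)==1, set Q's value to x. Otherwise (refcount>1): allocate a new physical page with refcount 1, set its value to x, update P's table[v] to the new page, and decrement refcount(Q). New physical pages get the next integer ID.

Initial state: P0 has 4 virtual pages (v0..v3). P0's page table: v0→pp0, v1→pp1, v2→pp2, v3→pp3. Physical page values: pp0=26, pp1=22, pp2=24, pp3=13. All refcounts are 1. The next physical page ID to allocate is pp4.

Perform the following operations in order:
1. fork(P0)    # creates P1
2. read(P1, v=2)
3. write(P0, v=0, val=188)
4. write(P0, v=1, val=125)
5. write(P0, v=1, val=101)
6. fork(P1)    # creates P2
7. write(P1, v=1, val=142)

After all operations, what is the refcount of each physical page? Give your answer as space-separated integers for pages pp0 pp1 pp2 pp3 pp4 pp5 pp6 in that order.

Op 1: fork(P0) -> P1. 4 ppages; refcounts: pp0:2 pp1:2 pp2:2 pp3:2
Op 2: read(P1, v2) -> 24. No state change.
Op 3: write(P0, v0, 188). refcount(pp0)=2>1 -> COPY to pp4. 5 ppages; refcounts: pp0:1 pp1:2 pp2:2 pp3:2 pp4:1
Op 4: write(P0, v1, 125). refcount(pp1)=2>1 -> COPY to pp5. 6 ppages; refcounts: pp0:1 pp1:1 pp2:2 pp3:2 pp4:1 pp5:1
Op 5: write(P0, v1, 101). refcount(pp5)=1 -> write in place. 6 ppages; refcounts: pp0:1 pp1:1 pp2:2 pp3:2 pp4:1 pp5:1
Op 6: fork(P1) -> P2. 6 ppages; refcounts: pp0:2 pp1:2 pp2:3 pp3:3 pp4:1 pp5:1
Op 7: write(P1, v1, 142). refcount(pp1)=2>1 -> COPY to pp6. 7 ppages; refcounts: pp0:2 pp1:1 pp2:3 pp3:3 pp4:1 pp5:1 pp6:1

Answer: 2 1 3 3 1 1 1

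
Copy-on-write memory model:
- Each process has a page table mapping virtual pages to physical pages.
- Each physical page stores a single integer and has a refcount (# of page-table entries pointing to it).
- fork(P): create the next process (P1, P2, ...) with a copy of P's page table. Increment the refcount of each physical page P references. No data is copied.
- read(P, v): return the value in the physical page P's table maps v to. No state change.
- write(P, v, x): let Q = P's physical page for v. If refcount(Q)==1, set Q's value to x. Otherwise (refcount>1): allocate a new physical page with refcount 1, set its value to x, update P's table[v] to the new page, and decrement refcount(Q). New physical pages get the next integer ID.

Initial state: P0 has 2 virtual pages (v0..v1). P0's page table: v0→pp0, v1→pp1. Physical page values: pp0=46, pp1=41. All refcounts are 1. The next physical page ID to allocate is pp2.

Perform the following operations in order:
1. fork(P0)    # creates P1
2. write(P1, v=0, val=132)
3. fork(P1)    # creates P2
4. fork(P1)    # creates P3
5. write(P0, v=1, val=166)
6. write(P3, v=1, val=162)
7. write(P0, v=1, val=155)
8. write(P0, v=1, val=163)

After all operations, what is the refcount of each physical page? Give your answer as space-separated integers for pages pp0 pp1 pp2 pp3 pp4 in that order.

Answer: 1 2 3 1 1

Derivation:
Op 1: fork(P0) -> P1. 2 ppages; refcounts: pp0:2 pp1:2
Op 2: write(P1, v0, 132). refcount(pp0)=2>1 -> COPY to pp2. 3 ppages; refcounts: pp0:1 pp1:2 pp2:1
Op 3: fork(P1) -> P2. 3 ppages; refcounts: pp0:1 pp1:3 pp2:2
Op 4: fork(P1) -> P3. 3 ppages; refcounts: pp0:1 pp1:4 pp2:3
Op 5: write(P0, v1, 166). refcount(pp1)=4>1 -> COPY to pp3. 4 ppages; refcounts: pp0:1 pp1:3 pp2:3 pp3:1
Op 6: write(P3, v1, 162). refcount(pp1)=3>1 -> COPY to pp4. 5 ppages; refcounts: pp0:1 pp1:2 pp2:3 pp3:1 pp4:1
Op 7: write(P0, v1, 155). refcount(pp3)=1 -> write in place. 5 ppages; refcounts: pp0:1 pp1:2 pp2:3 pp3:1 pp4:1
Op 8: write(P0, v1, 163). refcount(pp3)=1 -> write in place. 5 ppages; refcounts: pp0:1 pp1:2 pp2:3 pp3:1 pp4:1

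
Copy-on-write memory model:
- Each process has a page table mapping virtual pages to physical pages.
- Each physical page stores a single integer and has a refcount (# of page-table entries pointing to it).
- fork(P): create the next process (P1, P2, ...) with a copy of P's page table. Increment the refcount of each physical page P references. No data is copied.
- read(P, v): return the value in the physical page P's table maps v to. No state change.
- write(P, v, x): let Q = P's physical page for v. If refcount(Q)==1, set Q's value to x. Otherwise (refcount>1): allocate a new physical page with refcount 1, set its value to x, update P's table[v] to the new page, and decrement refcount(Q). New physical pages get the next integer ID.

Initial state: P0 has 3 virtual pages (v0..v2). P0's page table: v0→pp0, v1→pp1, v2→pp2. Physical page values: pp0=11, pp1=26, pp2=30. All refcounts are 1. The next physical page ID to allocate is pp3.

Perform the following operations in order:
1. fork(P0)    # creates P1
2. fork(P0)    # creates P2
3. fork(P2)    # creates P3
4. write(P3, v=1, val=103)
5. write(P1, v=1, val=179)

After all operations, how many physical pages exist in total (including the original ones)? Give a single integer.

Op 1: fork(P0) -> P1. 3 ppages; refcounts: pp0:2 pp1:2 pp2:2
Op 2: fork(P0) -> P2. 3 ppages; refcounts: pp0:3 pp1:3 pp2:3
Op 3: fork(P2) -> P3. 3 ppages; refcounts: pp0:4 pp1:4 pp2:4
Op 4: write(P3, v1, 103). refcount(pp1)=4>1 -> COPY to pp3. 4 ppages; refcounts: pp0:4 pp1:3 pp2:4 pp3:1
Op 5: write(P1, v1, 179). refcount(pp1)=3>1 -> COPY to pp4. 5 ppages; refcounts: pp0:4 pp1:2 pp2:4 pp3:1 pp4:1

Answer: 5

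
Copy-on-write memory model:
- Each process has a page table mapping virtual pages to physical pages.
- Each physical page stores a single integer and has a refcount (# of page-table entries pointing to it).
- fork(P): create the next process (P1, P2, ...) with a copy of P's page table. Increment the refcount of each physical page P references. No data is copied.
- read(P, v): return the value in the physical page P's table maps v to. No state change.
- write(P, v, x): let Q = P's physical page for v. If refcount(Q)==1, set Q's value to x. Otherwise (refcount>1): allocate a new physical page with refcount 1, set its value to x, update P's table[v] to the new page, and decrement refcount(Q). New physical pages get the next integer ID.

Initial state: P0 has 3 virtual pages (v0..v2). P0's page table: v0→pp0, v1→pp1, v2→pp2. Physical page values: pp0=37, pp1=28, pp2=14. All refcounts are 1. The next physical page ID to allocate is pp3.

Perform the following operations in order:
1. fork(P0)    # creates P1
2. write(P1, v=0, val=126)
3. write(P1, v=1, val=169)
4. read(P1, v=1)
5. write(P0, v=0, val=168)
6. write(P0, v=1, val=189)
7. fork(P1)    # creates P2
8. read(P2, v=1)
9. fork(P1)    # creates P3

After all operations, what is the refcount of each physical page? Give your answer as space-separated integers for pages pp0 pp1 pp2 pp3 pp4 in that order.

Answer: 1 1 4 3 3

Derivation:
Op 1: fork(P0) -> P1. 3 ppages; refcounts: pp0:2 pp1:2 pp2:2
Op 2: write(P1, v0, 126). refcount(pp0)=2>1 -> COPY to pp3. 4 ppages; refcounts: pp0:1 pp1:2 pp2:2 pp3:1
Op 3: write(P1, v1, 169). refcount(pp1)=2>1 -> COPY to pp4. 5 ppages; refcounts: pp0:1 pp1:1 pp2:2 pp3:1 pp4:1
Op 4: read(P1, v1) -> 169. No state change.
Op 5: write(P0, v0, 168). refcount(pp0)=1 -> write in place. 5 ppages; refcounts: pp0:1 pp1:1 pp2:2 pp3:1 pp4:1
Op 6: write(P0, v1, 189). refcount(pp1)=1 -> write in place. 5 ppages; refcounts: pp0:1 pp1:1 pp2:2 pp3:1 pp4:1
Op 7: fork(P1) -> P2. 5 ppages; refcounts: pp0:1 pp1:1 pp2:3 pp3:2 pp4:2
Op 8: read(P2, v1) -> 169. No state change.
Op 9: fork(P1) -> P3. 5 ppages; refcounts: pp0:1 pp1:1 pp2:4 pp3:3 pp4:3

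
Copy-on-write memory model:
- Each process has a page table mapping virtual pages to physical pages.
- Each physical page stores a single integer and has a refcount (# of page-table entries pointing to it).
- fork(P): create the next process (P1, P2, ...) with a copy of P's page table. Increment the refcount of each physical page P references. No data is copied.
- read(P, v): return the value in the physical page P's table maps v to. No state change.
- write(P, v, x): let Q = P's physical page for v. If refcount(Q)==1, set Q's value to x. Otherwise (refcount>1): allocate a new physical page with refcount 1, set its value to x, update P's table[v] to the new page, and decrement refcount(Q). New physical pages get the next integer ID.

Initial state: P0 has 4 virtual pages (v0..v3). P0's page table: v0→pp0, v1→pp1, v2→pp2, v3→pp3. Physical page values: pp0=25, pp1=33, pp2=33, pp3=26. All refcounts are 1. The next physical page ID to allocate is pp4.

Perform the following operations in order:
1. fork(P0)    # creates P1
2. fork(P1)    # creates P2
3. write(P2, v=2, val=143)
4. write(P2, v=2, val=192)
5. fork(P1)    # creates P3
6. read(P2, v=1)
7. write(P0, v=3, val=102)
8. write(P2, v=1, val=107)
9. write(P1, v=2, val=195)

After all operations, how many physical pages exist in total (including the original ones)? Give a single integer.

Answer: 8

Derivation:
Op 1: fork(P0) -> P1. 4 ppages; refcounts: pp0:2 pp1:2 pp2:2 pp3:2
Op 2: fork(P1) -> P2. 4 ppages; refcounts: pp0:3 pp1:3 pp2:3 pp3:3
Op 3: write(P2, v2, 143). refcount(pp2)=3>1 -> COPY to pp4. 5 ppages; refcounts: pp0:3 pp1:3 pp2:2 pp3:3 pp4:1
Op 4: write(P2, v2, 192). refcount(pp4)=1 -> write in place. 5 ppages; refcounts: pp0:3 pp1:3 pp2:2 pp3:3 pp4:1
Op 5: fork(P1) -> P3. 5 ppages; refcounts: pp0:4 pp1:4 pp2:3 pp3:4 pp4:1
Op 6: read(P2, v1) -> 33. No state change.
Op 7: write(P0, v3, 102). refcount(pp3)=4>1 -> COPY to pp5. 6 ppages; refcounts: pp0:4 pp1:4 pp2:3 pp3:3 pp4:1 pp5:1
Op 8: write(P2, v1, 107). refcount(pp1)=4>1 -> COPY to pp6. 7 ppages; refcounts: pp0:4 pp1:3 pp2:3 pp3:3 pp4:1 pp5:1 pp6:1
Op 9: write(P1, v2, 195). refcount(pp2)=3>1 -> COPY to pp7. 8 ppages; refcounts: pp0:4 pp1:3 pp2:2 pp3:3 pp4:1 pp5:1 pp6:1 pp7:1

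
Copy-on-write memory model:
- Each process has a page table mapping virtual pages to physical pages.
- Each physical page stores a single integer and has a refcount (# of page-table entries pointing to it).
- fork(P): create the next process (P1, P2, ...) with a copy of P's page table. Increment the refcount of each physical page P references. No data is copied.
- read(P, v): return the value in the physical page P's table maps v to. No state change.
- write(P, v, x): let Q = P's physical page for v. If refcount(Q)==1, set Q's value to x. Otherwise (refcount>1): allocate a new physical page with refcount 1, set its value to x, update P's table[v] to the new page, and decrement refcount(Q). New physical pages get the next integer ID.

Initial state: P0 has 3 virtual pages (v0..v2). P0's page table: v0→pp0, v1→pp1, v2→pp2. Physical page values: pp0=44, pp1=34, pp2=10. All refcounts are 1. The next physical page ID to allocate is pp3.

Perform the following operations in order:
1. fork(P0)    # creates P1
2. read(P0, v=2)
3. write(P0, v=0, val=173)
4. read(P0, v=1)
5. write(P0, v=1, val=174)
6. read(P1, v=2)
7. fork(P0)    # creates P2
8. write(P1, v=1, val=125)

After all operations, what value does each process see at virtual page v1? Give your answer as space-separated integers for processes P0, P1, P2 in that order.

Answer: 174 125 174

Derivation:
Op 1: fork(P0) -> P1. 3 ppages; refcounts: pp0:2 pp1:2 pp2:2
Op 2: read(P0, v2) -> 10. No state change.
Op 3: write(P0, v0, 173). refcount(pp0)=2>1 -> COPY to pp3. 4 ppages; refcounts: pp0:1 pp1:2 pp2:2 pp3:1
Op 4: read(P0, v1) -> 34. No state change.
Op 5: write(P0, v1, 174). refcount(pp1)=2>1 -> COPY to pp4. 5 ppages; refcounts: pp0:1 pp1:1 pp2:2 pp3:1 pp4:1
Op 6: read(P1, v2) -> 10. No state change.
Op 7: fork(P0) -> P2. 5 ppages; refcounts: pp0:1 pp1:1 pp2:3 pp3:2 pp4:2
Op 8: write(P1, v1, 125). refcount(pp1)=1 -> write in place. 5 ppages; refcounts: pp0:1 pp1:1 pp2:3 pp3:2 pp4:2
P0: v1 -> pp4 = 174
P1: v1 -> pp1 = 125
P2: v1 -> pp4 = 174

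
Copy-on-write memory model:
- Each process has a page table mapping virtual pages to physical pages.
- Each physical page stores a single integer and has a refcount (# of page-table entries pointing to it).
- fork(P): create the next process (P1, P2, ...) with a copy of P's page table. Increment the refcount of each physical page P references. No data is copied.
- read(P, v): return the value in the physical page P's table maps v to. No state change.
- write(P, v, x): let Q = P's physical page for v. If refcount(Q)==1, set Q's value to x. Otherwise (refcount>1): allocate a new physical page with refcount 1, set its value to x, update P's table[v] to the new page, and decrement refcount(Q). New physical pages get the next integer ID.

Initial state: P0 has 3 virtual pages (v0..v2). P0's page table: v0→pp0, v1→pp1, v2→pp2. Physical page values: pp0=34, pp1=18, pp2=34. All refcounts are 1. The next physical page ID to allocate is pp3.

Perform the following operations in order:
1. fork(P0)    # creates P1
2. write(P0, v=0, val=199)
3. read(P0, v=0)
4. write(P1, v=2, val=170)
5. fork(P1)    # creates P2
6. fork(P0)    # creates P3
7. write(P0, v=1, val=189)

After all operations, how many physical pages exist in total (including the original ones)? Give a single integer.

Answer: 6

Derivation:
Op 1: fork(P0) -> P1. 3 ppages; refcounts: pp0:2 pp1:2 pp2:2
Op 2: write(P0, v0, 199). refcount(pp0)=2>1 -> COPY to pp3. 4 ppages; refcounts: pp0:1 pp1:2 pp2:2 pp3:1
Op 3: read(P0, v0) -> 199. No state change.
Op 4: write(P1, v2, 170). refcount(pp2)=2>1 -> COPY to pp4. 5 ppages; refcounts: pp0:1 pp1:2 pp2:1 pp3:1 pp4:1
Op 5: fork(P1) -> P2. 5 ppages; refcounts: pp0:2 pp1:3 pp2:1 pp3:1 pp4:2
Op 6: fork(P0) -> P3. 5 ppages; refcounts: pp0:2 pp1:4 pp2:2 pp3:2 pp4:2
Op 7: write(P0, v1, 189). refcount(pp1)=4>1 -> COPY to pp5. 6 ppages; refcounts: pp0:2 pp1:3 pp2:2 pp3:2 pp4:2 pp5:1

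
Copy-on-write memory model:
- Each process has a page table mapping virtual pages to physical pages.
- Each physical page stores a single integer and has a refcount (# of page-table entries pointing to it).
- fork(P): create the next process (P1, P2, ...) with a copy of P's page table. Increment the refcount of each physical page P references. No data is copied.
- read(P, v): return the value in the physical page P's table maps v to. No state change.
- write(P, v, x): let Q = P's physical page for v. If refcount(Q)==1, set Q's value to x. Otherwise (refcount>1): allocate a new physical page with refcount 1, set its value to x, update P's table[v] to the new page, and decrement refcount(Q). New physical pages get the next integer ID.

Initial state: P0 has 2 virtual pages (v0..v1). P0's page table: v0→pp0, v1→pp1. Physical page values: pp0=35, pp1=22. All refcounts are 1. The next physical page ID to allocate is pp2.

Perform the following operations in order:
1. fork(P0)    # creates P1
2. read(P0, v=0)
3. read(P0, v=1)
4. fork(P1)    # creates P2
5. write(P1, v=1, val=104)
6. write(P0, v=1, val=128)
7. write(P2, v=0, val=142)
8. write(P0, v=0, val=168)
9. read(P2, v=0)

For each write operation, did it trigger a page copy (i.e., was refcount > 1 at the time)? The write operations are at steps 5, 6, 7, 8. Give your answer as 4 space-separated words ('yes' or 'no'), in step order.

Op 1: fork(P0) -> P1. 2 ppages; refcounts: pp0:2 pp1:2
Op 2: read(P0, v0) -> 35. No state change.
Op 3: read(P0, v1) -> 22. No state change.
Op 4: fork(P1) -> P2. 2 ppages; refcounts: pp0:3 pp1:3
Op 5: write(P1, v1, 104). refcount(pp1)=3>1 -> COPY to pp2. 3 ppages; refcounts: pp0:3 pp1:2 pp2:1
Op 6: write(P0, v1, 128). refcount(pp1)=2>1 -> COPY to pp3. 4 ppages; refcounts: pp0:3 pp1:1 pp2:1 pp3:1
Op 7: write(P2, v0, 142). refcount(pp0)=3>1 -> COPY to pp4. 5 ppages; refcounts: pp0:2 pp1:1 pp2:1 pp3:1 pp4:1
Op 8: write(P0, v0, 168). refcount(pp0)=2>1 -> COPY to pp5. 6 ppages; refcounts: pp0:1 pp1:1 pp2:1 pp3:1 pp4:1 pp5:1
Op 9: read(P2, v0) -> 142. No state change.

yes yes yes yes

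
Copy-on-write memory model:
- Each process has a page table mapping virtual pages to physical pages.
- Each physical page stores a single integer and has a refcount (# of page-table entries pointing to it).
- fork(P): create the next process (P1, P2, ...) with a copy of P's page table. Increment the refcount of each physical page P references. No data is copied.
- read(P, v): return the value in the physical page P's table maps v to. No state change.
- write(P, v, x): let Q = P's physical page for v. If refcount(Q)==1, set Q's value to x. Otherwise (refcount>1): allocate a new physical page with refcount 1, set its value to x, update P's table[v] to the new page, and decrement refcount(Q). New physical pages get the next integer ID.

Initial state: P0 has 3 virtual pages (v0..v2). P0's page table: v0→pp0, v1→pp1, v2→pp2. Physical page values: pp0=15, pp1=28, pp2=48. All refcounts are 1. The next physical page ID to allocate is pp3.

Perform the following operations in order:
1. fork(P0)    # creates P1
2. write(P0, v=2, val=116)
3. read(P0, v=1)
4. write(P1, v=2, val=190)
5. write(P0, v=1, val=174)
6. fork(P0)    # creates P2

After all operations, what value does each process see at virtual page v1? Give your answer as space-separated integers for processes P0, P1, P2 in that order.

Answer: 174 28 174

Derivation:
Op 1: fork(P0) -> P1. 3 ppages; refcounts: pp0:2 pp1:2 pp2:2
Op 2: write(P0, v2, 116). refcount(pp2)=2>1 -> COPY to pp3. 4 ppages; refcounts: pp0:2 pp1:2 pp2:1 pp3:1
Op 3: read(P0, v1) -> 28. No state change.
Op 4: write(P1, v2, 190). refcount(pp2)=1 -> write in place. 4 ppages; refcounts: pp0:2 pp1:2 pp2:1 pp3:1
Op 5: write(P0, v1, 174). refcount(pp1)=2>1 -> COPY to pp4. 5 ppages; refcounts: pp0:2 pp1:1 pp2:1 pp3:1 pp4:1
Op 6: fork(P0) -> P2. 5 ppages; refcounts: pp0:3 pp1:1 pp2:1 pp3:2 pp4:2
P0: v1 -> pp4 = 174
P1: v1 -> pp1 = 28
P2: v1 -> pp4 = 174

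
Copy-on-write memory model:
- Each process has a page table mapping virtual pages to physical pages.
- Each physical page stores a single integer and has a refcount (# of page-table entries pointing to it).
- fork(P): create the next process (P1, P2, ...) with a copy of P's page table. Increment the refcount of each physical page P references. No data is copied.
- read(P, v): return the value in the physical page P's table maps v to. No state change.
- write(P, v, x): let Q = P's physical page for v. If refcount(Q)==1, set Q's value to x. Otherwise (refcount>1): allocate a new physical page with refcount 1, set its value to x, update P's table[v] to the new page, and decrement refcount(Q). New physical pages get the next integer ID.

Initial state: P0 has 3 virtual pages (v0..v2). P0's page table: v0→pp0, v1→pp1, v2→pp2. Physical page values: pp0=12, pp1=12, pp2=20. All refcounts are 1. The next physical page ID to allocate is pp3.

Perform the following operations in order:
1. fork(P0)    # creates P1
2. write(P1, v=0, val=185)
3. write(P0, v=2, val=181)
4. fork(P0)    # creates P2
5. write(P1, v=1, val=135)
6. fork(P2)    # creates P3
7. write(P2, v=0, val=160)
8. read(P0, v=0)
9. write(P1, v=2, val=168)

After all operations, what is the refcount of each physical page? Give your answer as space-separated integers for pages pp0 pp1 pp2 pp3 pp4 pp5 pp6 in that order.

Answer: 2 3 1 1 3 1 1

Derivation:
Op 1: fork(P0) -> P1. 3 ppages; refcounts: pp0:2 pp1:2 pp2:2
Op 2: write(P1, v0, 185). refcount(pp0)=2>1 -> COPY to pp3. 4 ppages; refcounts: pp0:1 pp1:2 pp2:2 pp3:1
Op 3: write(P0, v2, 181). refcount(pp2)=2>1 -> COPY to pp4. 5 ppages; refcounts: pp0:1 pp1:2 pp2:1 pp3:1 pp4:1
Op 4: fork(P0) -> P2. 5 ppages; refcounts: pp0:2 pp1:3 pp2:1 pp3:1 pp4:2
Op 5: write(P1, v1, 135). refcount(pp1)=3>1 -> COPY to pp5. 6 ppages; refcounts: pp0:2 pp1:2 pp2:1 pp3:1 pp4:2 pp5:1
Op 6: fork(P2) -> P3. 6 ppages; refcounts: pp0:3 pp1:3 pp2:1 pp3:1 pp4:3 pp5:1
Op 7: write(P2, v0, 160). refcount(pp0)=3>1 -> COPY to pp6. 7 ppages; refcounts: pp0:2 pp1:3 pp2:1 pp3:1 pp4:3 pp5:1 pp6:1
Op 8: read(P0, v0) -> 12. No state change.
Op 9: write(P1, v2, 168). refcount(pp2)=1 -> write in place. 7 ppages; refcounts: pp0:2 pp1:3 pp2:1 pp3:1 pp4:3 pp5:1 pp6:1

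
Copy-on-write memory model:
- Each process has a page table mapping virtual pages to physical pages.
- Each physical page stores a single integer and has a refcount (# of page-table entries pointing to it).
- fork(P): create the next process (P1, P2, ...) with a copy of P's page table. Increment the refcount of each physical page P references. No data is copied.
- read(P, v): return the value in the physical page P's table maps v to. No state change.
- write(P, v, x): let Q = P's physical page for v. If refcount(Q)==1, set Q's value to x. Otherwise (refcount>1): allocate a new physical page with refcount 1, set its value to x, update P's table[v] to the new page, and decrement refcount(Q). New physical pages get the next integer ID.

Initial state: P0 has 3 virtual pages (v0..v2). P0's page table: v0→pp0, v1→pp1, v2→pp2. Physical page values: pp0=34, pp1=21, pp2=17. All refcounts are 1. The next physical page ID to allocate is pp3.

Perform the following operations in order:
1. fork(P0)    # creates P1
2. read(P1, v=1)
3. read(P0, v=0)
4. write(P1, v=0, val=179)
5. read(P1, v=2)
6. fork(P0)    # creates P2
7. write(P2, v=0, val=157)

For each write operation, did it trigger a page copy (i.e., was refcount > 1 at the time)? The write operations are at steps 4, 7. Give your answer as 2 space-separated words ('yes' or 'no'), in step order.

Op 1: fork(P0) -> P1. 3 ppages; refcounts: pp0:2 pp1:2 pp2:2
Op 2: read(P1, v1) -> 21. No state change.
Op 3: read(P0, v0) -> 34. No state change.
Op 4: write(P1, v0, 179). refcount(pp0)=2>1 -> COPY to pp3. 4 ppages; refcounts: pp0:1 pp1:2 pp2:2 pp3:1
Op 5: read(P1, v2) -> 17. No state change.
Op 6: fork(P0) -> P2. 4 ppages; refcounts: pp0:2 pp1:3 pp2:3 pp3:1
Op 7: write(P2, v0, 157). refcount(pp0)=2>1 -> COPY to pp4. 5 ppages; refcounts: pp0:1 pp1:3 pp2:3 pp3:1 pp4:1

yes yes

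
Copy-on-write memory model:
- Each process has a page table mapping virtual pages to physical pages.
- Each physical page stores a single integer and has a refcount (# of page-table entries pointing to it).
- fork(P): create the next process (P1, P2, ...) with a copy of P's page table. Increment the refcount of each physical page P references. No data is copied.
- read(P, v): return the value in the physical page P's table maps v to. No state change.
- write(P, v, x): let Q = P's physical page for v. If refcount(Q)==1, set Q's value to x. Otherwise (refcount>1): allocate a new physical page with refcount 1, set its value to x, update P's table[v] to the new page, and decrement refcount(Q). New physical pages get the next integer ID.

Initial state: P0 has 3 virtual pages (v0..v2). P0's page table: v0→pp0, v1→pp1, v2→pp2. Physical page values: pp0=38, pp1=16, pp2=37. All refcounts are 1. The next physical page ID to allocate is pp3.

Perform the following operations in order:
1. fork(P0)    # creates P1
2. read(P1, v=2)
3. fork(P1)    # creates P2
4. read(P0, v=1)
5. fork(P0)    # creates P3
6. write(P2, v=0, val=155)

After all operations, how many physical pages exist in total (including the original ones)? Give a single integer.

Answer: 4

Derivation:
Op 1: fork(P0) -> P1. 3 ppages; refcounts: pp0:2 pp1:2 pp2:2
Op 2: read(P1, v2) -> 37. No state change.
Op 3: fork(P1) -> P2. 3 ppages; refcounts: pp0:3 pp1:3 pp2:3
Op 4: read(P0, v1) -> 16. No state change.
Op 5: fork(P0) -> P3. 3 ppages; refcounts: pp0:4 pp1:4 pp2:4
Op 6: write(P2, v0, 155). refcount(pp0)=4>1 -> COPY to pp3. 4 ppages; refcounts: pp0:3 pp1:4 pp2:4 pp3:1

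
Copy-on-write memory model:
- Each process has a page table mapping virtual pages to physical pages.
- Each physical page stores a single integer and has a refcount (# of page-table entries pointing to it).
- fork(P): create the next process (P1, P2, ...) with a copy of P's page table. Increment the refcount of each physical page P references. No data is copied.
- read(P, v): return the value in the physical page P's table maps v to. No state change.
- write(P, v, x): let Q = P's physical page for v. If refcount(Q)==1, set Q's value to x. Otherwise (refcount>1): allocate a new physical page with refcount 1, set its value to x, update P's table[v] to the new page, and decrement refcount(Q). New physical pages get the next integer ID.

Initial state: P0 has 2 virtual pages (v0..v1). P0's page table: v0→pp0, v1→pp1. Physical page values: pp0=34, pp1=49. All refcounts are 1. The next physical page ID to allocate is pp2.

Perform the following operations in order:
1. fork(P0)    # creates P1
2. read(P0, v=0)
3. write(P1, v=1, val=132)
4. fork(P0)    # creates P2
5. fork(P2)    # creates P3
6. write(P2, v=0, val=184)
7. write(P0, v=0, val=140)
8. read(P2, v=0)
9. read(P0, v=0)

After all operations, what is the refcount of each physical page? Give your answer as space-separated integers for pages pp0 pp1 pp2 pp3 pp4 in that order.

Answer: 2 3 1 1 1

Derivation:
Op 1: fork(P0) -> P1. 2 ppages; refcounts: pp0:2 pp1:2
Op 2: read(P0, v0) -> 34. No state change.
Op 3: write(P1, v1, 132). refcount(pp1)=2>1 -> COPY to pp2. 3 ppages; refcounts: pp0:2 pp1:1 pp2:1
Op 4: fork(P0) -> P2. 3 ppages; refcounts: pp0:3 pp1:2 pp2:1
Op 5: fork(P2) -> P3. 3 ppages; refcounts: pp0:4 pp1:3 pp2:1
Op 6: write(P2, v0, 184). refcount(pp0)=4>1 -> COPY to pp3. 4 ppages; refcounts: pp0:3 pp1:3 pp2:1 pp3:1
Op 7: write(P0, v0, 140). refcount(pp0)=3>1 -> COPY to pp4. 5 ppages; refcounts: pp0:2 pp1:3 pp2:1 pp3:1 pp4:1
Op 8: read(P2, v0) -> 184. No state change.
Op 9: read(P0, v0) -> 140. No state change.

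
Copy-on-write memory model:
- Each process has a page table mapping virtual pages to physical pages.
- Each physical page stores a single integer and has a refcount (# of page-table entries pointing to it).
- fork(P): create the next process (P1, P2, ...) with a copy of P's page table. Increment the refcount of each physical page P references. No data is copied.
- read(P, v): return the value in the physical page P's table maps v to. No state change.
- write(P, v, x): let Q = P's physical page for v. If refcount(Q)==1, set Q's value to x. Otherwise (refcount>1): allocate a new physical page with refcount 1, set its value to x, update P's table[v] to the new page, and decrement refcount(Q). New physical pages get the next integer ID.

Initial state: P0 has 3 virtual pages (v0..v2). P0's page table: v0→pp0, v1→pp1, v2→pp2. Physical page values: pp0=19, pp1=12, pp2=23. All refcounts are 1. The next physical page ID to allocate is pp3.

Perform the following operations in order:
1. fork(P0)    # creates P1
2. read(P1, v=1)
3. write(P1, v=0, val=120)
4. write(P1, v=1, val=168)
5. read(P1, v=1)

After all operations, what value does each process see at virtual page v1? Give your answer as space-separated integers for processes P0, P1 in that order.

Answer: 12 168

Derivation:
Op 1: fork(P0) -> P1. 3 ppages; refcounts: pp0:2 pp1:2 pp2:2
Op 2: read(P1, v1) -> 12. No state change.
Op 3: write(P1, v0, 120). refcount(pp0)=2>1 -> COPY to pp3. 4 ppages; refcounts: pp0:1 pp1:2 pp2:2 pp3:1
Op 4: write(P1, v1, 168). refcount(pp1)=2>1 -> COPY to pp4. 5 ppages; refcounts: pp0:1 pp1:1 pp2:2 pp3:1 pp4:1
Op 5: read(P1, v1) -> 168. No state change.
P0: v1 -> pp1 = 12
P1: v1 -> pp4 = 168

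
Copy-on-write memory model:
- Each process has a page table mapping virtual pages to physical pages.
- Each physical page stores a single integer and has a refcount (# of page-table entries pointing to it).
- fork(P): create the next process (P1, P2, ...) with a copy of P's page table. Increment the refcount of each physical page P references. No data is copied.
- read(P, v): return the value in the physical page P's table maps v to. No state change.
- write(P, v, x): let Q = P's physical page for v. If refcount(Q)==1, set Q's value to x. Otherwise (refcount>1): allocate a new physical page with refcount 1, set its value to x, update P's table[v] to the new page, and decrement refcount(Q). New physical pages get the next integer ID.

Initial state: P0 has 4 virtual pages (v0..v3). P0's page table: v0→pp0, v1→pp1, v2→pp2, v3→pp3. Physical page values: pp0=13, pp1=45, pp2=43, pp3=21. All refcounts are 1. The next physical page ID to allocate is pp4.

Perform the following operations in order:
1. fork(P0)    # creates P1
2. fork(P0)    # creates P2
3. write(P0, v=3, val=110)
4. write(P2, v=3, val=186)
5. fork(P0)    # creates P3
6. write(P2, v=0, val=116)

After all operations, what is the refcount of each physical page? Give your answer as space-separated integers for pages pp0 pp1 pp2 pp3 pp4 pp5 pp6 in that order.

Answer: 3 4 4 1 2 1 1

Derivation:
Op 1: fork(P0) -> P1. 4 ppages; refcounts: pp0:2 pp1:2 pp2:2 pp3:2
Op 2: fork(P0) -> P2. 4 ppages; refcounts: pp0:3 pp1:3 pp2:3 pp3:3
Op 3: write(P0, v3, 110). refcount(pp3)=3>1 -> COPY to pp4. 5 ppages; refcounts: pp0:3 pp1:3 pp2:3 pp3:2 pp4:1
Op 4: write(P2, v3, 186). refcount(pp3)=2>1 -> COPY to pp5. 6 ppages; refcounts: pp0:3 pp1:3 pp2:3 pp3:1 pp4:1 pp5:1
Op 5: fork(P0) -> P3. 6 ppages; refcounts: pp0:4 pp1:4 pp2:4 pp3:1 pp4:2 pp5:1
Op 6: write(P2, v0, 116). refcount(pp0)=4>1 -> COPY to pp6. 7 ppages; refcounts: pp0:3 pp1:4 pp2:4 pp3:1 pp4:2 pp5:1 pp6:1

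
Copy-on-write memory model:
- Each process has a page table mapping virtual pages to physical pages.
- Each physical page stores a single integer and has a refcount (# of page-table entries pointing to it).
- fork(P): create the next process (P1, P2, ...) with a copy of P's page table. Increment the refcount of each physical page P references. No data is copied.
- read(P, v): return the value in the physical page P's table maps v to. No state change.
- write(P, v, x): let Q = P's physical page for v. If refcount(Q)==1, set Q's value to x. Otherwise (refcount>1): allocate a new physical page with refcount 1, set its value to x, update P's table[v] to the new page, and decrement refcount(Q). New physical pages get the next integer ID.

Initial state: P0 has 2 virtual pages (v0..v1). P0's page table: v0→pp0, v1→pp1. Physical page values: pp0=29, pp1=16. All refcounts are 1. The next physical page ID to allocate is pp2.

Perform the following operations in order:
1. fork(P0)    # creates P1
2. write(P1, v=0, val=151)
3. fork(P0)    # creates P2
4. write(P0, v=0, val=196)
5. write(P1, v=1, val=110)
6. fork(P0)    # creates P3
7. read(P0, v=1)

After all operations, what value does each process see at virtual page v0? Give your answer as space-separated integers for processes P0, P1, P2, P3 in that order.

Op 1: fork(P0) -> P1. 2 ppages; refcounts: pp0:2 pp1:2
Op 2: write(P1, v0, 151). refcount(pp0)=2>1 -> COPY to pp2. 3 ppages; refcounts: pp0:1 pp1:2 pp2:1
Op 3: fork(P0) -> P2. 3 ppages; refcounts: pp0:2 pp1:3 pp2:1
Op 4: write(P0, v0, 196). refcount(pp0)=2>1 -> COPY to pp3. 4 ppages; refcounts: pp0:1 pp1:3 pp2:1 pp3:1
Op 5: write(P1, v1, 110). refcount(pp1)=3>1 -> COPY to pp4. 5 ppages; refcounts: pp0:1 pp1:2 pp2:1 pp3:1 pp4:1
Op 6: fork(P0) -> P3. 5 ppages; refcounts: pp0:1 pp1:3 pp2:1 pp3:2 pp4:1
Op 7: read(P0, v1) -> 16. No state change.
P0: v0 -> pp3 = 196
P1: v0 -> pp2 = 151
P2: v0 -> pp0 = 29
P3: v0 -> pp3 = 196

Answer: 196 151 29 196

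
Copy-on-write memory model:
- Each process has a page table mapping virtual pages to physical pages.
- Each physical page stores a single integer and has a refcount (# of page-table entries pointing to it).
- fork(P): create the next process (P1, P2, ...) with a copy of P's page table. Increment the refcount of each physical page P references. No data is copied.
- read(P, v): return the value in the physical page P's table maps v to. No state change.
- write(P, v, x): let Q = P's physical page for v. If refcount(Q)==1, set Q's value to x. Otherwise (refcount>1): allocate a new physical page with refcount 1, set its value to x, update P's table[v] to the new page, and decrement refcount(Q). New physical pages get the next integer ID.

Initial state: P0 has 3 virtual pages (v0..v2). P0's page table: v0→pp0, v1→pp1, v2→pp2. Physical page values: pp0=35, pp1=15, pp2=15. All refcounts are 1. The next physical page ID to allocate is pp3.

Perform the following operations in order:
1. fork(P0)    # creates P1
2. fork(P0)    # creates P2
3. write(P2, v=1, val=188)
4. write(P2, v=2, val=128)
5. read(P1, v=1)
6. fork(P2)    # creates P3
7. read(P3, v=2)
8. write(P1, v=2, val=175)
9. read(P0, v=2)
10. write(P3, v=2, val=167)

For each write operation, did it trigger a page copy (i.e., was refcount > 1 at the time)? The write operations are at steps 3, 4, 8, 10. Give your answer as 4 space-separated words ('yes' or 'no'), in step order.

Op 1: fork(P0) -> P1. 3 ppages; refcounts: pp0:2 pp1:2 pp2:2
Op 2: fork(P0) -> P2. 3 ppages; refcounts: pp0:3 pp1:3 pp2:3
Op 3: write(P2, v1, 188). refcount(pp1)=3>1 -> COPY to pp3. 4 ppages; refcounts: pp0:3 pp1:2 pp2:3 pp3:1
Op 4: write(P2, v2, 128). refcount(pp2)=3>1 -> COPY to pp4. 5 ppages; refcounts: pp0:3 pp1:2 pp2:2 pp3:1 pp4:1
Op 5: read(P1, v1) -> 15. No state change.
Op 6: fork(P2) -> P3. 5 ppages; refcounts: pp0:4 pp1:2 pp2:2 pp3:2 pp4:2
Op 7: read(P3, v2) -> 128. No state change.
Op 8: write(P1, v2, 175). refcount(pp2)=2>1 -> COPY to pp5. 6 ppages; refcounts: pp0:4 pp1:2 pp2:1 pp3:2 pp4:2 pp5:1
Op 9: read(P0, v2) -> 15. No state change.
Op 10: write(P3, v2, 167). refcount(pp4)=2>1 -> COPY to pp6. 7 ppages; refcounts: pp0:4 pp1:2 pp2:1 pp3:2 pp4:1 pp5:1 pp6:1

yes yes yes yes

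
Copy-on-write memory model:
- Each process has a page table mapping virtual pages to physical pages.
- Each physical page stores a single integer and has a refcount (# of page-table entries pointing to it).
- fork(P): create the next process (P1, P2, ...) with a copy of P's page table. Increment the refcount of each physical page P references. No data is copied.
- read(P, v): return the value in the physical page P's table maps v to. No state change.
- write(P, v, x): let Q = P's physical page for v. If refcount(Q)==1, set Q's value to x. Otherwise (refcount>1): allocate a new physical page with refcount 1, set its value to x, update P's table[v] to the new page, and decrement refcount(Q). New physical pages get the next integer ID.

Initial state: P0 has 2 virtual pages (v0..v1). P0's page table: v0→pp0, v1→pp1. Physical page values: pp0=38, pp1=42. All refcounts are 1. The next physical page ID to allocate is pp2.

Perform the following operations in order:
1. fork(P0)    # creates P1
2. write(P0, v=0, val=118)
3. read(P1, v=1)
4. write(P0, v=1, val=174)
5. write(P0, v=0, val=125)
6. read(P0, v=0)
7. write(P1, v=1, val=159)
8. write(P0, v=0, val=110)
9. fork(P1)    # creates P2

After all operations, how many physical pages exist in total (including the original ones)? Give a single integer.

Op 1: fork(P0) -> P1. 2 ppages; refcounts: pp0:2 pp1:2
Op 2: write(P0, v0, 118). refcount(pp0)=2>1 -> COPY to pp2. 3 ppages; refcounts: pp0:1 pp1:2 pp2:1
Op 3: read(P1, v1) -> 42. No state change.
Op 4: write(P0, v1, 174). refcount(pp1)=2>1 -> COPY to pp3. 4 ppages; refcounts: pp0:1 pp1:1 pp2:1 pp3:1
Op 5: write(P0, v0, 125). refcount(pp2)=1 -> write in place. 4 ppages; refcounts: pp0:1 pp1:1 pp2:1 pp3:1
Op 6: read(P0, v0) -> 125. No state change.
Op 7: write(P1, v1, 159). refcount(pp1)=1 -> write in place. 4 ppages; refcounts: pp0:1 pp1:1 pp2:1 pp3:1
Op 8: write(P0, v0, 110). refcount(pp2)=1 -> write in place. 4 ppages; refcounts: pp0:1 pp1:1 pp2:1 pp3:1
Op 9: fork(P1) -> P2. 4 ppages; refcounts: pp0:2 pp1:2 pp2:1 pp3:1

Answer: 4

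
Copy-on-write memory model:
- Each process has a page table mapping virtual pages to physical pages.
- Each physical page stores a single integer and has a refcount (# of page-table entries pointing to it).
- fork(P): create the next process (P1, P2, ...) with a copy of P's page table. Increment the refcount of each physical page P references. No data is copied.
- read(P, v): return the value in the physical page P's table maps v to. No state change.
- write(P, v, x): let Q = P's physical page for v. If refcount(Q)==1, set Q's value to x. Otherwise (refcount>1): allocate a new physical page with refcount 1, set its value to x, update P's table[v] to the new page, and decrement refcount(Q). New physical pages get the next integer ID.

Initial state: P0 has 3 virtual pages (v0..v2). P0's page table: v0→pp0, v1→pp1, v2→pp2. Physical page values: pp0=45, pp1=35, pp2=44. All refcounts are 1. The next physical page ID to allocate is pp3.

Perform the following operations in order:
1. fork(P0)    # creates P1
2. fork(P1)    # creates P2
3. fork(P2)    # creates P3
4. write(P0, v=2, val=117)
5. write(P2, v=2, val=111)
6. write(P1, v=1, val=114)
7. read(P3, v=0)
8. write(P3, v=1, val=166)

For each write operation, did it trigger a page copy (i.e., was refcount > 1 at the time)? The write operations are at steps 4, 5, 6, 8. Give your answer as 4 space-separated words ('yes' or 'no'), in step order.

Op 1: fork(P0) -> P1. 3 ppages; refcounts: pp0:2 pp1:2 pp2:2
Op 2: fork(P1) -> P2. 3 ppages; refcounts: pp0:3 pp1:3 pp2:3
Op 3: fork(P2) -> P3. 3 ppages; refcounts: pp0:4 pp1:4 pp2:4
Op 4: write(P0, v2, 117). refcount(pp2)=4>1 -> COPY to pp3. 4 ppages; refcounts: pp0:4 pp1:4 pp2:3 pp3:1
Op 5: write(P2, v2, 111). refcount(pp2)=3>1 -> COPY to pp4. 5 ppages; refcounts: pp0:4 pp1:4 pp2:2 pp3:1 pp4:1
Op 6: write(P1, v1, 114). refcount(pp1)=4>1 -> COPY to pp5. 6 ppages; refcounts: pp0:4 pp1:3 pp2:2 pp3:1 pp4:1 pp5:1
Op 7: read(P3, v0) -> 45. No state change.
Op 8: write(P3, v1, 166). refcount(pp1)=3>1 -> COPY to pp6. 7 ppages; refcounts: pp0:4 pp1:2 pp2:2 pp3:1 pp4:1 pp5:1 pp6:1

yes yes yes yes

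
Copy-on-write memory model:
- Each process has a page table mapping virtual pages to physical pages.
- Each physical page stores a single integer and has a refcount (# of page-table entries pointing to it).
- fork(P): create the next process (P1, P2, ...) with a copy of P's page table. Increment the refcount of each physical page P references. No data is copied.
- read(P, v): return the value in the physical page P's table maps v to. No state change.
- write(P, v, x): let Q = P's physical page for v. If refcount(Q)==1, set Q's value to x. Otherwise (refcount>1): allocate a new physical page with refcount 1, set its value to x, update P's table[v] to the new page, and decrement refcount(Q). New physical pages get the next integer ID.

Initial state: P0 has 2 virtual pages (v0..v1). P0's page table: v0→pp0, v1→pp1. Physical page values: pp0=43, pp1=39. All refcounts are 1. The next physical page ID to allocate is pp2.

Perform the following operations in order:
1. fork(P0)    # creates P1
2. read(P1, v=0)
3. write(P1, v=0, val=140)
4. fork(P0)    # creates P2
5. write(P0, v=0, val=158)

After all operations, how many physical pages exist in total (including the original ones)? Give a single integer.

Answer: 4

Derivation:
Op 1: fork(P0) -> P1. 2 ppages; refcounts: pp0:2 pp1:2
Op 2: read(P1, v0) -> 43. No state change.
Op 3: write(P1, v0, 140). refcount(pp0)=2>1 -> COPY to pp2. 3 ppages; refcounts: pp0:1 pp1:2 pp2:1
Op 4: fork(P0) -> P2. 3 ppages; refcounts: pp0:2 pp1:3 pp2:1
Op 5: write(P0, v0, 158). refcount(pp0)=2>1 -> COPY to pp3. 4 ppages; refcounts: pp0:1 pp1:3 pp2:1 pp3:1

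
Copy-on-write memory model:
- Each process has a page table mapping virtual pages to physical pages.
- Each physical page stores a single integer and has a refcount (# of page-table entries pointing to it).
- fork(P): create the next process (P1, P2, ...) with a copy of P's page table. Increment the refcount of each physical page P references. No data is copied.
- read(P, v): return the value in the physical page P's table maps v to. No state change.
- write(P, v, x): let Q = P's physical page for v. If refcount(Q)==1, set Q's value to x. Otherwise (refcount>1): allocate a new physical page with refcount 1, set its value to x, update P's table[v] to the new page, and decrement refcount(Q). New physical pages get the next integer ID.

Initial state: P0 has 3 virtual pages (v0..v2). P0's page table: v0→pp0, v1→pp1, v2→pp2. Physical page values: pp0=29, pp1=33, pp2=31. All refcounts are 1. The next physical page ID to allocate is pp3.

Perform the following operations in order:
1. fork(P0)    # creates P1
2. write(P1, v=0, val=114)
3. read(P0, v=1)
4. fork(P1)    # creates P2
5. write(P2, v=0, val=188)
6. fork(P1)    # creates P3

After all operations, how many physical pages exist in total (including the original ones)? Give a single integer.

Op 1: fork(P0) -> P1. 3 ppages; refcounts: pp0:2 pp1:2 pp2:2
Op 2: write(P1, v0, 114). refcount(pp0)=2>1 -> COPY to pp3. 4 ppages; refcounts: pp0:1 pp1:2 pp2:2 pp3:1
Op 3: read(P0, v1) -> 33. No state change.
Op 4: fork(P1) -> P2. 4 ppages; refcounts: pp0:1 pp1:3 pp2:3 pp3:2
Op 5: write(P2, v0, 188). refcount(pp3)=2>1 -> COPY to pp4. 5 ppages; refcounts: pp0:1 pp1:3 pp2:3 pp3:1 pp4:1
Op 6: fork(P1) -> P3. 5 ppages; refcounts: pp0:1 pp1:4 pp2:4 pp3:2 pp4:1

Answer: 5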